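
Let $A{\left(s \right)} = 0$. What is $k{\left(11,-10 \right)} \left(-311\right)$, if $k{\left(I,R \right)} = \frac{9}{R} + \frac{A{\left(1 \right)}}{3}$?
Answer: $\frac{2799}{10} \approx 279.9$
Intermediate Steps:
$k{\left(I,R \right)} = \frac{9}{R}$ ($k{\left(I,R \right)} = \frac{9}{R} + \frac{0}{3} = \frac{9}{R} + 0 \cdot \frac{1}{3} = \frac{9}{R} + 0 = \frac{9}{R}$)
$k{\left(11,-10 \right)} \left(-311\right) = \frac{9}{-10} \left(-311\right) = 9 \left(- \frac{1}{10}\right) \left(-311\right) = \left(- \frac{9}{10}\right) \left(-311\right) = \frac{2799}{10}$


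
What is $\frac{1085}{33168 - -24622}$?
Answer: $\frac{217}{11558} \approx 0.018775$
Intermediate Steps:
$\frac{1085}{33168 - -24622} = \frac{1085}{33168 + 24622} = \frac{1085}{57790} = 1085 \cdot \frac{1}{57790} = \frac{217}{11558}$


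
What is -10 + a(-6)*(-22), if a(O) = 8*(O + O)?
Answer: 2102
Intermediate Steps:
a(O) = 16*O (a(O) = 8*(2*O) = 16*O)
-10 + a(-6)*(-22) = -10 + (16*(-6))*(-22) = -10 - 96*(-22) = -10 + 2112 = 2102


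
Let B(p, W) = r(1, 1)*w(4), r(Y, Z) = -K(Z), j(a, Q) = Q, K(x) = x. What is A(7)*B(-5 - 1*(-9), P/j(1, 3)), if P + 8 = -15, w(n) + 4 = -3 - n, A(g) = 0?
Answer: 0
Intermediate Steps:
w(n) = -7 - n (w(n) = -4 + (-3 - n) = -7 - n)
P = -23 (P = -8 - 15 = -23)
r(Y, Z) = -Z
B(p, W) = 11 (B(p, W) = (-1*1)*(-7 - 1*4) = -(-7 - 4) = -1*(-11) = 11)
A(7)*B(-5 - 1*(-9), P/j(1, 3)) = 0*11 = 0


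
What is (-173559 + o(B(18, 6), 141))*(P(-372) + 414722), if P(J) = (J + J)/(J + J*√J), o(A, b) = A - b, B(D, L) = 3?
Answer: 694788*(-207361*√93 + 103681*I)/(-I + 2*√93) ≈ -7.2036e+10 + 17962.0*I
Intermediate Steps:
P(J) = 2*J/(J + J^(3/2)) (P(J) = (2*J)/(J + J^(3/2)) = 2*J/(J + J^(3/2)))
(-173559 + o(B(18, 6), 141))*(P(-372) + 414722) = (-173559 + (3 - 1*141))*(2*(-372)/(-372 + (-372)^(3/2)) + 414722) = (-173559 + (3 - 141))*(2*(-372)/(-372 - 744*I*√93) + 414722) = (-173559 - 138)*(-744/(-372 - 744*I*√93) + 414722) = -173697*(414722 - 744/(-372 - 744*I*√93)) = -72035967234 + 129230568/(-372 - 744*I*√93)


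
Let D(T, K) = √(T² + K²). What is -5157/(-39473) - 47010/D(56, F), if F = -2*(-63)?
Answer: 5157/39473 - 23505*√97/679 ≈ -340.81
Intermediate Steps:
F = 126
D(T, K) = √(K² + T²)
-5157/(-39473) - 47010/D(56, F) = -5157/(-39473) - 47010/√(126² + 56²) = -5157*(-1/39473) - 47010/√(15876 + 3136) = 5157/39473 - 47010*√97/1358 = 5157/39473 - 23505*√97/679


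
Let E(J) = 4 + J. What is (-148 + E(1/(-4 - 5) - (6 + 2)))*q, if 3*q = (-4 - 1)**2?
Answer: -34225/27 ≈ -1267.6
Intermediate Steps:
q = 25/3 (q = (-4 - 1)**2/3 = (1/3)*(-5)**2 = (1/3)*25 = 25/3 ≈ 8.3333)
(-148 + E(1/(-4 - 5) - (6 + 2)))*q = (-148 + (4 + (1/(-4 - 5) - (6 + 2))))*(25/3) = (-148 + (4 + (1/(-9) - 1*8)))*(25/3) = (-148 + (4 + (-1/9 - 8)))*(25/3) = (-148 + (4 - 73/9))*(25/3) = (-148 - 37/9)*(25/3) = -1369/9*25/3 = -34225/27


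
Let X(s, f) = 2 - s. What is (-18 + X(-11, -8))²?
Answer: 25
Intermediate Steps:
(-18 + X(-11, -8))² = (-18 + (2 - 1*(-11)))² = (-18 + (2 + 11))² = (-18 + 13)² = (-5)² = 25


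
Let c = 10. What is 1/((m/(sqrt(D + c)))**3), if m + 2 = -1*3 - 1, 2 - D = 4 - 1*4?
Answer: -sqrt(3)/9 ≈ -0.19245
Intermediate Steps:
D = 2 (D = 2 - (4 - 1*4) = 2 - (4 - 4) = 2 - 1*0 = 2 + 0 = 2)
m = -6 (m = -2 + (-1*3 - 1) = -2 + (-3 - 1) = -2 - 4 = -6)
1/((m/(sqrt(D + c)))**3) = 1/((-6/sqrt(2 + 10))**3) = 1/((-6*sqrt(3)/6)**3) = 1/((-sqrt(3))**3) = 1/(-3*sqrt(3)) = -sqrt(3)/9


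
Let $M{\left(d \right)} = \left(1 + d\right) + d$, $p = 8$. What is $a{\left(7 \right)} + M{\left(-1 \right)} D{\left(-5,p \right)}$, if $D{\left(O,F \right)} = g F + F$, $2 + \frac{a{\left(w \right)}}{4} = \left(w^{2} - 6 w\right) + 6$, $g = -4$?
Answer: $68$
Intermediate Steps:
$a{\left(w \right)} = 16 - 24 w + 4 w^{2}$ ($a{\left(w \right)} = -8 + 4 \left(\left(w^{2} - 6 w\right) + 6\right) = -8 + 4 \left(6 + w^{2} - 6 w\right) = -8 + \left(24 - 24 w + 4 w^{2}\right) = 16 - 24 w + 4 w^{2}$)
$M{\left(d \right)} = 1 + 2 d$
$D{\left(O,F \right)} = - 3 F$ ($D{\left(O,F \right)} = - 4 F + F = - 3 F$)
$a{\left(7 \right)} + M{\left(-1 \right)} D{\left(-5,p \right)} = \left(16 - 168 + 4 \cdot 7^{2}\right) + \left(1 + 2 \left(-1\right)\right) \left(\left(-3\right) 8\right) = \left(16 - 168 + 4 \cdot 49\right) + \left(1 - 2\right) \left(-24\right) = \left(16 - 168 + 196\right) - -24 = 44 + 24 = 68$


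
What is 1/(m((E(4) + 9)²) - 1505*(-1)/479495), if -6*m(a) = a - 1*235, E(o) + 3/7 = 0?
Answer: 28194306/759129079 ≈ 0.037140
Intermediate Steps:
E(o) = -3/7 (E(o) = -3/7 + 0 = -3/7)
m(a) = 235/6 - a/6 (m(a) = -(a - 1*235)/6 = -(a - 235)/6 = -(-235 + a)/6 = 235/6 - a/6)
1/(m((E(4) + 9)²) - 1505*(-1)/479495) = 1/((235/6 - (-3/7 + 9)²/6) - 1505*(-1)/479495) = 1/((235/6 - (60/7)²/6) + 1505*(1/479495)) = 1/((235/6 - ⅙*3600/49) + 301/95899) = 1/((235/6 - 600/49) + 301/95899) = 1/(7915/294 + 301/95899) = 1/(759129079/28194306) = 28194306/759129079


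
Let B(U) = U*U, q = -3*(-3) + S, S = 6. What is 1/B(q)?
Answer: 1/225 ≈ 0.0044444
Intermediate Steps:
q = 15 (q = -3*(-3) + 6 = 9 + 6 = 15)
B(U) = U**2
1/B(q) = 1/(15**2) = 1/225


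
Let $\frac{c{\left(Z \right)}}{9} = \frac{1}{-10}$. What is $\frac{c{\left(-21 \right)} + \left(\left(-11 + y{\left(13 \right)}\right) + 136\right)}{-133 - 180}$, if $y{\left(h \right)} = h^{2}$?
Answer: $- \frac{2931}{3130} \approx -0.93642$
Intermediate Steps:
$c{\left(Z \right)} = - \frac{9}{10}$ ($c{\left(Z \right)} = \frac{9}{-10} = 9 \left(- \frac{1}{10}\right) = - \frac{9}{10}$)
$\frac{c{\left(-21 \right)} + \left(\left(-11 + y{\left(13 \right)}\right) + 136\right)}{-133 - 180} = \frac{- \frac{9}{10} + \left(\left(-11 + 13^{2}\right) + 136\right)}{-133 - 180} = \frac{- \frac{9}{10} + \left(\left(-11 + 169\right) + 136\right)}{-313} = \left(- \frac{9}{10} + \left(158 + 136\right)\right) \left(- \frac{1}{313}\right) = \left(- \frac{9}{10} + 294\right) \left(- \frac{1}{313}\right) = \frac{2931}{10} \left(- \frac{1}{313}\right) = - \frac{2931}{3130}$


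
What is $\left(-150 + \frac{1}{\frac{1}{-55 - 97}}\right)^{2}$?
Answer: $91204$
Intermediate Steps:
$\left(-150 + \frac{1}{\frac{1}{-55 - 97}}\right)^{2} = \left(-150 + \frac{1}{\frac{1}{-152}}\right)^{2} = \left(-150 + \frac{1}{- \frac{1}{152}}\right)^{2} = \left(-150 - 152\right)^{2} = \left(-302\right)^{2} = 91204$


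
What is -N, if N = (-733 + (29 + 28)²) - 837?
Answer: -1679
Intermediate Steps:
N = 1679 (N = (-733 + 57²) - 837 = (-733 + 3249) - 837 = 2516 - 837 = 1679)
-N = -1*1679 = -1679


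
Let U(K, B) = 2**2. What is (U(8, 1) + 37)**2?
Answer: 1681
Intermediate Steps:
U(K, B) = 4
(U(8, 1) + 37)**2 = (4 + 37)**2 = 41**2 = 1681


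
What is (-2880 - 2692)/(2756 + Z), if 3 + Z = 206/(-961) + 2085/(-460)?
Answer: -70375952/34711221 ≈ -2.0275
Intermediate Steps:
Z = -684925/88412 (Z = -3 + (206/(-961) + 2085/(-460)) = -3 + (206*(-1/961) + 2085*(-1/460)) = -3 + (-206/961 - 417/92) = -3 - 419689/88412 = -684925/88412 ≈ -7.7470)
(-2880 - 2692)/(2756 + Z) = (-2880 - 2692)/(2756 - 684925/88412) = -5572/242978547/88412 = -5572*88412/242978547 = -70375952/34711221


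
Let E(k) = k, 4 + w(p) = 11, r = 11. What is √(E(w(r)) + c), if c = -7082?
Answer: 5*I*√283 ≈ 84.113*I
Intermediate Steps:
w(p) = 7 (w(p) = -4 + 11 = 7)
√(E(w(r)) + c) = √(7 - 7082) = √(-7075) = 5*I*√283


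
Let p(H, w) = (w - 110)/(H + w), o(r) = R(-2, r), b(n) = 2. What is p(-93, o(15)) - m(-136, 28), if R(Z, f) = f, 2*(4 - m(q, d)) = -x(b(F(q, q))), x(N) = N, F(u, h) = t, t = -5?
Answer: -295/78 ≈ -3.7821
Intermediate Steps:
F(u, h) = -5
m(q, d) = 5 (m(q, d) = 4 - (-1)*2/2 = 4 - 1/2*(-2) = 4 + 1 = 5)
o(r) = r
p(H, w) = (-110 + w)/(H + w)
p(-93, o(15)) - m(-136, 28) = (-110 + 15)/(-93 + 15) - 1*5 = -95/(-78) - 5 = -1/78*(-95) - 5 = 95/78 - 5 = -295/78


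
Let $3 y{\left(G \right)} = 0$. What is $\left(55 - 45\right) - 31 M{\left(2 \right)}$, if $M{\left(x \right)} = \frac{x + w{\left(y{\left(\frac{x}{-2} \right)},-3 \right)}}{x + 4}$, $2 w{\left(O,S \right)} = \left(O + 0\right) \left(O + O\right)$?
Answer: $- \frac{1}{3} \approx -0.33333$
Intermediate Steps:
$y{\left(G \right)} = 0$ ($y{\left(G \right)} = \frac{1}{3} \cdot 0 = 0$)
$w{\left(O,S \right)} = O^{2}$ ($w{\left(O,S \right)} = \frac{\left(O + 0\right) \left(O + O\right)}{2} = \frac{O 2 O}{2} = \frac{2 O^{2}}{2} = O^{2}$)
$M{\left(x \right)} = \frac{x}{4 + x}$ ($M{\left(x \right)} = \frac{x + 0^{2}}{x + 4} = \frac{x + 0}{4 + x} = \frac{x}{4 + x}$)
$\left(55 - 45\right) - 31 M{\left(2 \right)} = \left(55 - 45\right) - 31 \frac{2}{4 + 2} = 10 - 31 \cdot \frac{2}{6} = 10 - 31 \cdot 2 \cdot \frac{1}{6} = 10 - \frac{31}{3} = - \frac{1}{3}$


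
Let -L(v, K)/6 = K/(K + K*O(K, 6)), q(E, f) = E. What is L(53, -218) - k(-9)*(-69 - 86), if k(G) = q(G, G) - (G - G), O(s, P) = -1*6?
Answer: -6969/5 ≈ -1393.8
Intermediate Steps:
O(s, P) = -6
k(G) = G (k(G) = G - (G - G) = G - 1*0 = G + 0 = G)
L(v, K) = 6/5 (L(v, K) = -6*K/(K + K*(-6)) = -6*K/(K - 6*K) = -6*K/((-5*K)) = -6*K*(-1/(5*K)) = -6*(-1/5) = 6/5)
L(53, -218) - k(-9)*(-69 - 86) = 6/5 - (-9)*(-69 - 86) = 6/5 - (-9)*(-155) = 6/5 - 1*1395 = 6/5 - 1395 = -6969/5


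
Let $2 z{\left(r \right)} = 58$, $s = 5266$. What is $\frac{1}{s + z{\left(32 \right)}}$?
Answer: $\frac{1}{5295} \approx 0.00018886$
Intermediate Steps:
$z{\left(r \right)} = 29$ ($z{\left(r \right)} = \frac{1}{2} \cdot 58 = 29$)
$\frac{1}{s + z{\left(32 \right)}} = \frac{1}{5266 + 29} = \frac{1}{5295}$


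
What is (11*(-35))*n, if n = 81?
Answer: -31185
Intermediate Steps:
(11*(-35))*n = (11*(-35))*81 = -385*81 = -31185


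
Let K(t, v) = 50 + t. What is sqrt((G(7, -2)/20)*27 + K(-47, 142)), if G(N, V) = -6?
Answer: I*sqrt(510)/10 ≈ 2.2583*I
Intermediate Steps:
sqrt((G(7, -2)/20)*27 + K(-47, 142)) = sqrt((-6/20)*27 + (50 - 47)) = sqrt(((1/20)*(-6))*27 + 3) = sqrt(-3/10*27 + 3) = sqrt(-81/10 + 3) = sqrt(-51/10) = I*sqrt(510)/10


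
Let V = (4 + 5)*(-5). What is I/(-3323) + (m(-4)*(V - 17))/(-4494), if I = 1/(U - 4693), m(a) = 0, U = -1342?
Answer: 1/20054305 ≈ 4.9865e-8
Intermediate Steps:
I = -1/6035 (I = 1/(-1342 - 4693) = 1/(-6035) = -1/6035 ≈ -0.00016570)
V = -45 (V = 9*(-5) = -45)
I/(-3323) + (m(-4)*(V - 17))/(-4494) = -1/6035/(-3323) + (0*(-45 - 17))/(-4494) = -1/6035*(-1/3323) + (0*(-62))*(-1/4494) = 1/20054305 + 0*(-1/4494) = 1/20054305 + 0 = 1/20054305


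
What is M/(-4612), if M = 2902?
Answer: -1451/2306 ≈ -0.62923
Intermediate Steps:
M/(-4612) = 2902/(-4612) = 2902*(-1/4612) = -1451/2306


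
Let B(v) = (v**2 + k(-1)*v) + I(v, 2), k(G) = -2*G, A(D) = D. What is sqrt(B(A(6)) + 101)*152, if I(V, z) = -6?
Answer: 152*sqrt(143) ≈ 1817.7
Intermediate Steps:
B(v) = -6 + v**2 + 2*v (B(v) = (v**2 + (-2*(-1))*v) - 6 = (v**2 + 2*v) - 6 = -6 + v**2 + 2*v)
sqrt(B(A(6)) + 101)*152 = sqrt((-6 + 6**2 + 2*6) + 101)*152 = sqrt((-6 + 36 + 12) + 101)*152 = sqrt(42 + 101)*152 = sqrt(143)*152 = 152*sqrt(143)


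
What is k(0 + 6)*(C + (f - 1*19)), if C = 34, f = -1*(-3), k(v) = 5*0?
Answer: 0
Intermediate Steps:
k(v) = 0
f = 3
k(0 + 6)*(C + (f - 1*19)) = 0*(34 + (3 - 1*19)) = 0*(34 + (3 - 19)) = 0*(34 - 16) = 0*18 = 0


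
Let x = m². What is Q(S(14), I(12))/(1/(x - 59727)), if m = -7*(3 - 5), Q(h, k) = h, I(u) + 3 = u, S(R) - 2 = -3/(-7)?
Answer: -1012027/7 ≈ -1.4458e+5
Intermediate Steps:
S(R) = 17/7 (S(R) = 2 - 3/(-7) = 2 - 3*(-⅐) = 2 + 3/7 = 17/7)
I(u) = -3 + u
m = 14 (m = -7*(-2) = 14)
x = 196 (x = 14² = 196)
Q(S(14), I(12))/(1/(x - 59727)) = 17/(7*(1/(196 - 59727))) = 17/(7*(1/(-59531))) = 17/(7*(-1/59531)) = (17/7)*(-59531) = -1012027/7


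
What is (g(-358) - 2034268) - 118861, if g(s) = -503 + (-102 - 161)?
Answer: -2153895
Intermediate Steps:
g(s) = -766 (g(s) = -503 - 263 = -766)
(g(-358) - 2034268) - 118861 = (-766 - 2034268) - 118861 = -2035034 - 118861 = -2153895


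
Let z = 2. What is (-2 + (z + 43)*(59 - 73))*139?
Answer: -87848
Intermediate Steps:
(-2 + (z + 43)*(59 - 73))*139 = (-2 + (2 + 43)*(59 - 73))*139 = (-2 + 45*(-14))*139 = (-2 - 630)*139 = -632*139 = -87848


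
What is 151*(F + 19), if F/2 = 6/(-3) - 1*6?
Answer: 453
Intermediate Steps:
F = -16 (F = 2*(6/(-3) - 1*6) = 2*(6*(-⅓) - 6) = 2*(-2 - 6) = 2*(-8) = -16)
151*(F + 19) = 151*(-16 + 19) = 151*3 = 453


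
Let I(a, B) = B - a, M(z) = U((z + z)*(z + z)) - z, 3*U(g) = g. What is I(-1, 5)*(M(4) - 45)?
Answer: -166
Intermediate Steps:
U(g) = g/3
M(z) = -z + 4*z**2/3 (M(z) = ((z + z)*(z + z))/3 - z = ((2*z)*(2*z))/3 - z = (4*z**2)/3 - z = 4*z**2/3 - z = -z + 4*z**2/3)
I(-1, 5)*(M(4) - 45) = (5 - 1*(-1))*((1/3)*4*(-3 + 4*4) - 45) = (5 + 1)*((1/3)*4*(-3 + 16) - 45) = 6*((1/3)*4*13 - 45) = 6*(52/3 - 45) = 6*(-83/3) = -166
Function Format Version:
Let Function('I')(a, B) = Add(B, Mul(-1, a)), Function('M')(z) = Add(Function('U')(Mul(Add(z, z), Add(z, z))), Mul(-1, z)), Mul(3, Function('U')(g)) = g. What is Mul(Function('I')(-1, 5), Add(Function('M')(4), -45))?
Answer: -166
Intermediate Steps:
Function('U')(g) = Mul(Rational(1, 3), g)
Function('M')(z) = Add(Mul(-1, z), Mul(Rational(4, 3), Pow(z, 2))) (Function('M')(z) = Add(Mul(Rational(1, 3), Mul(Add(z, z), Add(z, z))), Mul(-1, z)) = Add(Mul(Rational(1, 3), Mul(Mul(2, z), Mul(2, z))), Mul(-1, z)) = Add(Mul(Rational(1, 3), Mul(4, Pow(z, 2))), Mul(-1, z)) = Add(Mul(Rational(4, 3), Pow(z, 2)), Mul(-1, z)) = Add(Mul(-1, z), Mul(Rational(4, 3), Pow(z, 2))))
Mul(Function('I')(-1, 5), Add(Function('M')(4), -45)) = Mul(Add(5, Mul(-1, -1)), Add(Mul(Rational(1, 3), 4, Add(-3, Mul(4, 4))), -45)) = Mul(Add(5, 1), Add(Mul(Rational(1, 3), 4, Add(-3, 16)), -45)) = Mul(6, Add(Mul(Rational(1, 3), 4, 13), -45)) = Mul(6, Add(Rational(52, 3), -45)) = Mul(6, Rational(-83, 3)) = -166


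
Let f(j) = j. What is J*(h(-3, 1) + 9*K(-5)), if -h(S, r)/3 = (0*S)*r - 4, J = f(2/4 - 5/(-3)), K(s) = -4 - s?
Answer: 91/2 ≈ 45.500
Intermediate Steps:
J = 13/6 (J = 2/4 - 5/(-3) = 2*(¼) - 5*(-⅓) = ½ + 5/3 = 13/6 ≈ 2.1667)
h(S, r) = 12 (h(S, r) = -3*((0*S)*r - 4) = -3*(0*r - 4) = -3*(0 - 4) = -3*(-4) = 12)
J*(h(-3, 1) + 9*K(-5)) = 13*(12 + 9*(-4 - 1*(-5)))/6 = 13*(12 + 9*(-4 + 5))/6 = 13*(12 + 9*1)/6 = 13*(12 + 9)/6 = (13/6)*21 = 91/2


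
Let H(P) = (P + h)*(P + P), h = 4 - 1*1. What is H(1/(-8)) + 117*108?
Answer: 404329/32 ≈ 12635.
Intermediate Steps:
h = 3 (h = 4 - 1 = 3)
H(P) = 2*P*(3 + P) (H(P) = (P + 3)*(P + P) = (3 + P)*(2*P) = 2*P*(3 + P))
H(1/(-8)) + 117*108 = 2*(3 + 1/(-8))/(-8) + 117*108 = 2*(-⅛)*(3 - ⅛) + 12636 = 2*(-⅛)*(23/8) + 12636 = -23/32 + 12636 = 404329/32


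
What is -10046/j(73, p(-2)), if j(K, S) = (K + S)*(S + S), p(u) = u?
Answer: 5023/142 ≈ 35.373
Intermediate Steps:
j(K, S) = 2*S*(K + S) (j(K, S) = (K + S)*(2*S) = 2*S*(K + S))
-10046/j(73, p(-2)) = -10046*(-1/(4*(73 - 2))) = -10046/(2*(-2)*71) = -10046/(-284) = -10046*(-1/284) = 5023/142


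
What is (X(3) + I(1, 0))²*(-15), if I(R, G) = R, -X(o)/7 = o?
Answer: -6000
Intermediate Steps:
X(o) = -7*o
(X(3) + I(1, 0))²*(-15) = (-7*3 + 1)²*(-15) = (-21 + 1)²*(-15) = (-20)²*(-15) = 400*(-15) = -6000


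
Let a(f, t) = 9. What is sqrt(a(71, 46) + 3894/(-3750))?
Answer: 4*sqrt(311)/25 ≈ 2.8216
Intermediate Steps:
sqrt(a(71, 46) + 3894/(-3750)) = sqrt(9 + 3894/(-3750)) = sqrt(9 + 3894*(-1/3750)) = sqrt(9 - 649/625) = sqrt(4976/625) = 4*sqrt(311)/25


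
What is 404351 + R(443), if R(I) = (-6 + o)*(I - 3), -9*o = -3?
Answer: 1205573/3 ≈ 4.0186e+5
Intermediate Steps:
o = ⅓ (o = -⅑*(-3) = ⅓ ≈ 0.33333)
R(I) = 17 - 17*I/3 (R(I) = (-6 + ⅓)*(I - 3) = -17*(-3 + I)/3 = 17 - 17*I/3)
404351 + R(443) = 404351 + (17 - 17/3*443) = 404351 + (17 - 7531/3) = 404351 - 7480/3 = 1205573/3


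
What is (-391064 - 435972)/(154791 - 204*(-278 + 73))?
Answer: -827036/196611 ≈ -4.2065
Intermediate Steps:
(-391064 - 435972)/(154791 - 204*(-278 + 73)) = -827036/(154791 - 204*(-205)) = -827036/(154791 + 41820) = -827036/196611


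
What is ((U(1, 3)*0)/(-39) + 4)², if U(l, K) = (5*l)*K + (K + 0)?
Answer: 16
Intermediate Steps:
U(l, K) = K + 5*K*l (U(l, K) = 5*K*l + K = K + 5*K*l)
((U(1, 3)*0)/(-39) + 4)² = (((3*(1 + 5*1))*0)/(-39) + 4)² = (((3*(1 + 5))*0)*(-1/39) + 4)² = (((3*6)*0)*(-1/39) + 4)² = ((18*0)*(-1/39) + 4)² = (0*(-1/39) + 4)² = (0 + 4)² = 4² = 16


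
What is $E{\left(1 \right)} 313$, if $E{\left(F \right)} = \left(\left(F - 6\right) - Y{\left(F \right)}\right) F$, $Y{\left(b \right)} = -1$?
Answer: $-1252$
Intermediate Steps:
$E{\left(F \right)} = F \left(-5 + F\right)$ ($E{\left(F \right)} = \left(\left(F - 6\right) - -1\right) F = \left(\left(F - 6\right) + 1\right) F = \left(\left(-6 + F\right) + 1\right) F = \left(-5 + F\right) F = F \left(-5 + F\right)$)
$E{\left(1 \right)} 313 = 1 \left(-5 + 1\right) 313 = 1 \left(-4\right) 313 = \left(-4\right) 313 = -1252$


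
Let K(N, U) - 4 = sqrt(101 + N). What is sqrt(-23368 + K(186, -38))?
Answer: sqrt(-23364 + sqrt(287)) ≈ 152.8*I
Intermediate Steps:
K(N, U) = 4 + sqrt(101 + N)
sqrt(-23368 + K(186, -38)) = sqrt(-23368 + (4 + sqrt(101 + 186))) = sqrt(-23368 + (4 + sqrt(287))) = sqrt(-23364 + sqrt(287))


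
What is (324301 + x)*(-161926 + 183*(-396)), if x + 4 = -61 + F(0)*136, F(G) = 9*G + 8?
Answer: -76253993656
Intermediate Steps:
F(G) = 8 + 9*G
x = 1023 (x = -4 + (-61 + (8 + 9*0)*136) = -4 + (-61 + (8 + 0)*136) = -4 + (-61 + 8*136) = -4 + (-61 + 1088) = -4 + 1027 = 1023)
(324301 + x)*(-161926 + 183*(-396)) = (324301 + 1023)*(-161926 + 183*(-396)) = 325324*(-161926 - 72468) = 325324*(-234394) = -76253993656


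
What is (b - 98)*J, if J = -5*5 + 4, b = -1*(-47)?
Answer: 1071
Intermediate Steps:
b = 47
J = -21 (J = -25 + 4 = -21)
(b - 98)*J = (47 - 98)*(-21) = -51*(-21) = 1071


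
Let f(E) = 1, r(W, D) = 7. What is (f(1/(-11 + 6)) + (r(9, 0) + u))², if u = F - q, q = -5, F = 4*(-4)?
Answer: 9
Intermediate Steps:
F = -16
u = -11 (u = -16 - 1*(-5) = -16 + 5 = -11)
(f(1/(-11 + 6)) + (r(9, 0) + u))² = (1 + (7 - 11))² = (1 - 4)² = (-3)² = 9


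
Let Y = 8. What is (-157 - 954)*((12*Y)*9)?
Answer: -959904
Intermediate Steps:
(-157 - 954)*((12*Y)*9) = (-157 - 954)*((12*8)*9) = -106656*9 = -1111*864 = -959904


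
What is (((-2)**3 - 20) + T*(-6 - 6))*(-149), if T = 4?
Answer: 11324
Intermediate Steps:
(((-2)**3 - 20) + T*(-6 - 6))*(-149) = (((-2)**3 - 20) + 4*(-6 - 6))*(-149) = ((-8 - 20) + 4*(-12))*(-149) = (-28 - 48)*(-149) = -76*(-149) = 11324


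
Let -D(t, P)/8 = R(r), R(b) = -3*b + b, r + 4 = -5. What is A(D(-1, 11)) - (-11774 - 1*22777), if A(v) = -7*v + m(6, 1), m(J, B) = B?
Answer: 35560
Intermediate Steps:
r = -9 (r = -4 - 5 = -9)
R(b) = -2*b
D(t, P) = -144 (D(t, P) = -(-16)*(-9) = -8*18 = -144)
A(v) = 1 - 7*v (A(v) = -7*v + 1 = 1 - 7*v)
A(D(-1, 11)) - (-11774 - 1*22777) = (1 - 7*(-144)) - (-11774 - 1*22777) = (1 + 1008) - (-11774 - 22777) = 1009 - 1*(-34551) = 1009 + 34551 = 35560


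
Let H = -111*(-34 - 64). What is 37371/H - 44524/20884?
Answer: 24676991/18931346 ≈ 1.3035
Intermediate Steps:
H = 10878 (H = -111*(-98) = 10878)
37371/H - 44524/20884 = 37371/10878 - 44524/20884 = 37371*(1/10878) - 44524*1/20884 = 12457/3626 - 11131/5221 = 24676991/18931346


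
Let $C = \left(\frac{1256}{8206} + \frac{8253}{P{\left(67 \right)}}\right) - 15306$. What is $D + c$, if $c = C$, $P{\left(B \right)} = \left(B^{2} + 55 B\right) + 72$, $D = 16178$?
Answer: $\frac{4220244469}{4833334} \approx 873.15$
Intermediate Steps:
$P{\left(B \right)} = 72 + B^{2} + 55 B$
$C = - \frac{73973432983}{4833334}$ ($C = \left(\frac{1256}{8206} + \frac{8253}{72 + 67^{2} + 55 \cdot 67}\right) - 15306 = \left(1256 \cdot \frac{1}{8206} + \frac{8253}{72 + 4489 + 3685}\right) - 15306 = \left(\frac{628}{4103} + \frac{8253}{8246}\right) - 15306 = \left(\frac{628}{4103} + 8253 \cdot \frac{1}{8246}\right) - 15306 = \left(\frac{628}{4103} + \frac{1179}{1178}\right) - 15306 = \frac{5577221}{4833334} - 15306 = - \frac{73973432983}{4833334} \approx -15305.0$)
$c = - \frac{73973432983}{4833334} \approx -15305.0$
$D + c = 16178 - \frac{73973432983}{4833334} = \frac{4220244469}{4833334}$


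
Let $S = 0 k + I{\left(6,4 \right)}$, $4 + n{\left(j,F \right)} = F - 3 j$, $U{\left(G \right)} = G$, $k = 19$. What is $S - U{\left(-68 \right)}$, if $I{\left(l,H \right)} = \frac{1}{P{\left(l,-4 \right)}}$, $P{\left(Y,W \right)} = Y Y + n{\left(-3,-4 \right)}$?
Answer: $\frac{2517}{37} \approx 68.027$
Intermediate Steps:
$n{\left(j,F \right)} = -4 + F - 3 j$ ($n{\left(j,F \right)} = -4 + \left(F - 3 j\right) = -4 + F - 3 j$)
$P{\left(Y,W \right)} = 1 + Y^{2}$ ($P{\left(Y,W \right)} = Y Y - -1 = Y^{2} - -1 = Y^{2} + 1 = 1 + Y^{2}$)
$I{\left(l,H \right)} = \frac{1}{1 + l^{2}}$
$S = \frac{1}{37}$ ($S = 0 \cdot 19 + \frac{1}{1 + 6^{2}} = 0 + \frac{1}{1 + 36} = 0 + \frac{1}{37} = \frac{1}{37} \approx 0.027027$)
$S - U{\left(-68 \right)} = \frac{1}{37} - -68 = \frac{1}{37} + 68 = \frac{2517}{37}$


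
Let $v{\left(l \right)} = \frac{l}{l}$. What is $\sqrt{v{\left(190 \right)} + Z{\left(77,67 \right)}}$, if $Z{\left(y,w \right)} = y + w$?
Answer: $\sqrt{145} \approx 12.042$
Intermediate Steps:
$Z{\left(y,w \right)} = w + y$
$v{\left(l \right)} = 1$
$\sqrt{v{\left(190 \right)} + Z{\left(77,67 \right)}} = \sqrt{1 + \left(67 + 77\right)} = \sqrt{1 + 144} = \sqrt{145}$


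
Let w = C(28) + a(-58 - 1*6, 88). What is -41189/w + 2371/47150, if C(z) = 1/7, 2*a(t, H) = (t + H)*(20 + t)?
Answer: 2720638059/34843850 ≈ 78.081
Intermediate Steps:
a(t, H) = (20 + t)*(H + t)/2 (a(t, H) = ((t + H)*(20 + t))/2 = ((H + t)*(20 + t))/2 = ((20 + t)*(H + t))/2 = (20 + t)*(H + t)/2)
C(z) = 1/7
w = -3695/7 (w = 1/7 + ((-58 - 1*6)**2/2 + 10*88 + 10*(-58 - 1*6) + (1/2)*88*(-58 - 1*6)) = 1/7 + ((-58 - 6)**2/2 + 880 + 10*(-58 - 6) + (1/2)*88*(-58 - 6)) = 1/7 + ((1/2)*(-64)**2 + 880 + 10*(-64) + (1/2)*88*(-64)) = 1/7 + ((1/2)*4096 + 880 - 640 - 2816) = 1/7 + (2048 + 880 - 640 - 2816) = 1/7 - 528 = -3695/7 ≈ -527.86)
-41189/w + 2371/47150 = -41189/(-3695/7) + 2371/47150 = -41189*(-7/3695) + 2371*(1/47150) = 288323/3695 + 2371/47150 = 2720638059/34843850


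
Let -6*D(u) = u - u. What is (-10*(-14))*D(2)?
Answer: 0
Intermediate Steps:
D(u) = 0 (D(u) = -(u - u)/6 = -1/6*0 = 0)
(-10*(-14))*D(2) = -10*(-14)*0 = 140*0 = 0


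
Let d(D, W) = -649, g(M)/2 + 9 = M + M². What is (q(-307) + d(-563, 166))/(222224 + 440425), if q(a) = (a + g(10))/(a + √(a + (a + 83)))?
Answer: -1756571/1794453492 + 3*I*√59/598151164 ≈ -0.00097889 + 3.8524e-8*I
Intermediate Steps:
g(M) = -18 + 2*M + 2*M² (g(M) = -18 + 2*(M + M²) = -18 + (2*M + 2*M²) = -18 + 2*M + 2*M²)
q(a) = (202 + a)/(a + √(83 + 2*a)) (q(a) = (a + (-18 + 2*10 + 2*10²))/(a + √(a + (a + 83))) = (a + (-18 + 20 + 2*100))/(a + √(a + (83 + a))) = (a + (-18 + 20 + 200))/(a + √(83 + 2*a)) = (a + 202)/(a + √(83 + 2*a)) = (202 + a)/(a + √(83 + 2*a)))
(q(-307) + d(-563, 166))/(222224 + 440425) = ((202 - 307)/(-307 + √(83 + 2*(-307))) - 649)/(222224 + 440425) = (-105/(-307 + √(83 - 614)) - 649)/662649 = (-105/(-307 + √(-531)) - 649)*(1/662649) = (-105/(-307 + 3*I*√59) - 649)*(1/662649) = (-649 - 105/(-307 + 3*I*√59))*(1/662649) = -649/662649 - 35/(220883*(-307 + 3*I*√59))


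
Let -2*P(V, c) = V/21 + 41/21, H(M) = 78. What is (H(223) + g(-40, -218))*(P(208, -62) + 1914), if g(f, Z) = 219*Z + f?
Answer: -637158476/7 ≈ -9.1023e+7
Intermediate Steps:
g(f, Z) = f + 219*Z
P(V, c) = -41/42 - V/42 (P(V, c) = -(V/21 + 41/21)/2 = -(41/21 + V/21)/2 = -41/42 - V/42)
(H(223) + g(-40, -218))*(P(208, -62) + 1914) = (78 + (-40 + 219*(-218)))*((-41/42 - 1/42*208) + 1914) = (78 + (-40 - 47742))*((-41/42 - 104/21) + 1914) = (78 - 47782)*(-83/14 + 1914) = -47704*26713/14 = -637158476/7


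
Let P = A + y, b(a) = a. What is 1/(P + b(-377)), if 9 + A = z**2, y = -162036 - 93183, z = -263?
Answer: -1/186436 ≈ -5.3638e-6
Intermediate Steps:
y = -255219
A = 69160 (A = -9 + (-263)**2 = -9 + 69169 = 69160)
P = -186059 (P = 69160 - 255219 = -186059)
1/(P + b(-377)) = 1/(-186059 - 377) = 1/(-186436) = -1/186436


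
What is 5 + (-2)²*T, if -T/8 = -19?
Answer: 613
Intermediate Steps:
T = 152 (T = -8*(-19) = 152)
5 + (-2)²*T = 5 + (-2)²*152 = 5 + 4*152 = 5 + 608 = 613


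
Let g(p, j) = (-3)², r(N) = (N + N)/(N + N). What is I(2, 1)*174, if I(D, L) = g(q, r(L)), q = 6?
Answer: 1566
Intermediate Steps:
r(N) = 1 (r(N) = (2*N)/((2*N)) = (2*N)*(1/(2*N)) = 1)
g(p, j) = 9
I(D, L) = 9
I(2, 1)*174 = 9*174 = 1566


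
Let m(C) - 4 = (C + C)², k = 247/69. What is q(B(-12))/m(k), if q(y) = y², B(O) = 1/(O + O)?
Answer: 529/16837120 ≈ 3.1419e-5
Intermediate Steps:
B(O) = 1/(2*O)
k = 247/69 (k = 247*(1/69) = 247/69 ≈ 3.5797)
m(C) = 4 + 4*C² (m(C) = 4 + (C + C)² = 4 + (2*C)² = 4 + 4*C²)
q(B(-12))/m(k) = ((½)/(-12))²/(4 + 4*(247/69)²) = ((½)*(-1/12))²/(4 + 4*(61009/4761)) = (-1/24)²/(4 + 244036/4761) = 1/(576*(263080/4761)) = (1/576)*(4761/263080) = 529/16837120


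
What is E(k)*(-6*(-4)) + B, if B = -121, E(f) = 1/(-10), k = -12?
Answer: -617/5 ≈ -123.40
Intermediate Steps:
E(f) = -1/10
E(k)*(-6*(-4)) + B = -(-3)*(-4)/5 - 121 = -1/10*24 - 121 = -12/5 - 121 = -617/5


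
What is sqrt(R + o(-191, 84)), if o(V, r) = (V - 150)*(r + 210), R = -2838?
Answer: 22*I*sqrt(213) ≈ 321.08*I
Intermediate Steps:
o(V, r) = (-150 + V)*(210 + r)
sqrt(R + o(-191, 84)) = sqrt(-2838 + (-31500 - 150*84 + 210*(-191) - 191*84)) = sqrt(-2838 + (-31500 - 12600 - 40110 - 16044)) = sqrt(-2838 - 100254) = sqrt(-103092) = 22*I*sqrt(213)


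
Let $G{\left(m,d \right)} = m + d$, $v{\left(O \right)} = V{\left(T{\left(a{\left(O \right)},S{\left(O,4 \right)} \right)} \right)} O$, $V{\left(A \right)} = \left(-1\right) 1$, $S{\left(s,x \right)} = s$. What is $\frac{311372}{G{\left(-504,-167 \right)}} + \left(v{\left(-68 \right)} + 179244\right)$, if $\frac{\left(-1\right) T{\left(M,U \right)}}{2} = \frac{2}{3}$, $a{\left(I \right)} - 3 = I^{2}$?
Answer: $\frac{120006980}{671} \approx 1.7885 \cdot 10^{5}$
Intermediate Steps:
$a{\left(I \right)} = 3 + I^{2}$
$T{\left(M,U \right)} = - \frac{4}{3}$ ($T{\left(M,U \right)} = - 2 \cdot \frac{2}{3} = - 2 \cdot 2 \cdot \frac{1}{3} = \left(-2\right) \frac{2}{3} = - \frac{4}{3}$)
$V{\left(A \right)} = -1$
$v{\left(O \right)} = - O$
$G{\left(m,d \right)} = d + m$
$\frac{311372}{G{\left(-504,-167 \right)}} + \left(v{\left(-68 \right)} + 179244\right) = \frac{311372}{-167 - 504} + \left(\left(-1\right) \left(-68\right) + 179244\right) = \frac{311372}{-671} + \left(68 + 179244\right) = 311372 \left(- \frac{1}{671}\right) + 179312 = - \frac{311372}{671} + 179312 = \frac{120006980}{671}$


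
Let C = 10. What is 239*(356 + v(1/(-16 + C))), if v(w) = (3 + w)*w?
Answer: 3058961/36 ≈ 84971.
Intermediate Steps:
v(w) = w*(3 + w)
239*(356 + v(1/(-16 + C))) = 239*(356 + (3 + 1/(-16 + 10))/(-16 + 10)) = 239*(356 + (3 + 1/(-6))/(-6)) = 239*(356 - (3 - 1/6)/6) = 239*(356 - 1/6*17/6) = 239*(356 - 17/36) = 239*(12799/36) = 3058961/36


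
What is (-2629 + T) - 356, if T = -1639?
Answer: -4624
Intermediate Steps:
(-2629 + T) - 356 = (-2629 - 1639) - 356 = -4268 - 356 = -4624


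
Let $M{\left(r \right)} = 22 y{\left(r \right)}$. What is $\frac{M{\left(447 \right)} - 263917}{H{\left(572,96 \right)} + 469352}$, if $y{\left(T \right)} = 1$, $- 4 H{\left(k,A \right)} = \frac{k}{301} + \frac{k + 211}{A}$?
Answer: $- \frac{3389115520}{6027698997} \approx -0.56226$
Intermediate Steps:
$H{\left(k,A \right)} = - \frac{k}{1204} - \frac{211 + k}{4 A}$ ($H{\left(k,A \right)} = - \frac{\frac{k}{301} + \frac{k + 211}{A}}{4} = - \frac{k \frac{1}{301} + \frac{211 + k}{A}}{4} = - \frac{\frac{k}{301} + \frac{211 + k}{A}}{4} = - \frac{k}{1204} - \frac{211 + k}{4 A}$)
$M{\left(r \right)} = 22$ ($M{\left(r \right)} = 22 \cdot 1 = 22$)
$\frac{M{\left(447 \right)} - 263917}{H{\left(572,96 \right)} + 469352} = \frac{22 - 263917}{\frac{-63511 - 172172 - 96 \cdot 572}{1204 \cdot 96} + 469352} = - \frac{263895}{\frac{1}{1204} \cdot \frac{1}{96} \left(-63511 - 172172 - 54912\right) + 469352} = - \frac{263895}{\frac{1}{1204} \cdot \frac{1}{96} \left(-290595\right) + 469352} = - \frac{263895}{- \frac{96865}{38528} + 469352} = - \frac{263895}{\frac{18083096991}{38528}} = \left(-263895\right) \frac{38528}{18083096991} = - \frac{3389115520}{6027698997}$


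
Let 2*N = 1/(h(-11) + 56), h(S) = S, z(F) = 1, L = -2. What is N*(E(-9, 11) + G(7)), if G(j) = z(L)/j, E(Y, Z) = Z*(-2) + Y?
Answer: -12/35 ≈ -0.34286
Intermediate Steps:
E(Y, Z) = Y - 2*Z (E(Y, Z) = -2*Z + Y = Y - 2*Z)
G(j) = 1/j
N = 1/90 (N = 1/(2*(-11 + 56)) = (1/2)/45 = (1/2)*(1/45) = 1/90 ≈ 0.011111)
N*(E(-9, 11) + G(7)) = ((-9 - 2*11) + 1/7)/90 = ((-9 - 22) + 1/7)/90 = (-31 + 1/7)/90 = (1/90)*(-216/7) = -12/35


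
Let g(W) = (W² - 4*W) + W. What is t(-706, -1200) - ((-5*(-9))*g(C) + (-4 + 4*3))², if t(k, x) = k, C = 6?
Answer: -669830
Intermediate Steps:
g(W) = W² - 3*W
t(-706, -1200) - ((-5*(-9))*g(C) + (-4 + 4*3))² = -706 - ((-5*(-9))*(6*(-3 + 6)) + (-4 + 4*3))² = -706 - (45*(6*3) + (-4 + 12))² = -706 - (45*18 + 8)² = -706 - (810 + 8)² = -706 - 1*818² = -706 - 1*669124 = -706 - 669124 = -669830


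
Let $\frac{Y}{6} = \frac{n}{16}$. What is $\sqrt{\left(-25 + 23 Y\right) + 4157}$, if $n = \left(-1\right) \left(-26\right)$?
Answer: $\frac{5 \sqrt{697}}{2} \approx 66.002$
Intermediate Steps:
$n = 26$
$Y = \frac{39}{4}$ ($Y = 6 \cdot \frac{26}{16} = 6 \cdot 26 \cdot \frac{1}{16} = 6 \cdot \frac{13}{8} = \frac{39}{4} \approx 9.75$)
$\sqrt{\left(-25 + 23 Y\right) + 4157} = \sqrt{\left(-25 + 23 \cdot \frac{39}{4}\right) + 4157} = \sqrt{\left(-25 + \frac{897}{4}\right) + 4157} = \sqrt{\frac{797}{4} + 4157} = \sqrt{\frac{17425}{4}} = \frac{5 \sqrt{697}}{2}$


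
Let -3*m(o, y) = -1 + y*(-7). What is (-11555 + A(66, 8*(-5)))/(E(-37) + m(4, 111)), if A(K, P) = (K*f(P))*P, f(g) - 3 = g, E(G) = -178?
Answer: 258375/244 ≈ 1058.9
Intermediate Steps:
f(g) = 3 + g
A(K, P) = K*P*(3 + P) (A(K, P) = (K*(3 + P))*P = K*P*(3 + P))
m(o, y) = ⅓ + 7*y/3 (m(o, y) = -(-1 + y*(-7))/3 = -(-1 - 7*y)/3 = ⅓ + 7*y/3)
(-11555 + A(66, 8*(-5)))/(E(-37) + m(4, 111)) = (-11555 + 66*(8*(-5))*(3 + 8*(-5)))/(-178 + (⅓ + (7/3)*111)) = (-11555 + 66*(-40)*(3 - 40))/(-178 + (⅓ + 259)) = (-11555 + 66*(-40)*(-37))/(-178 + 778/3) = (-11555 + 97680)/(244/3) = 86125*(3/244) = 258375/244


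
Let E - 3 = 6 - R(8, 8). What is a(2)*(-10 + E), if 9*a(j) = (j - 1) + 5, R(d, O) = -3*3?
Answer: 16/3 ≈ 5.3333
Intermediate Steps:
R(d, O) = -9
a(j) = 4/9 + j/9 (a(j) = ((j - 1) + 5)/9 = ((-1 + j) + 5)/9 = (4 + j)/9 = 4/9 + j/9)
E = 18 (E = 3 + (6 - 1*(-9)) = 3 + (6 + 9) = 3 + 15 = 18)
a(2)*(-10 + E) = (4/9 + (⅑)*2)*(-10 + 18) = (4/9 + 2/9)*8 = (⅔)*8 = 16/3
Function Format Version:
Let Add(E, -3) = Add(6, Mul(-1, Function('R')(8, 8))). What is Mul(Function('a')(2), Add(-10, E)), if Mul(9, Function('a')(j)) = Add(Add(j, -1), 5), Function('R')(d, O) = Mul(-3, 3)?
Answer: Rational(16, 3) ≈ 5.3333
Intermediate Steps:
Function('R')(d, O) = -9
Function('a')(j) = Add(Rational(4, 9), Mul(Rational(1, 9), j)) (Function('a')(j) = Mul(Rational(1, 9), Add(Add(j, -1), 5)) = Mul(Rational(1, 9), Add(Add(-1, j), 5)) = Mul(Rational(1, 9), Add(4, j)) = Add(Rational(4, 9), Mul(Rational(1, 9), j)))
E = 18 (E = Add(3, Add(6, Mul(-1, -9))) = Add(3, Add(6, 9)) = Add(3, 15) = 18)
Mul(Function('a')(2), Add(-10, E)) = Mul(Add(Rational(4, 9), Mul(Rational(1, 9), 2)), Add(-10, 18)) = Mul(Add(Rational(4, 9), Rational(2, 9)), 8) = Mul(Rational(2, 3), 8) = Rational(16, 3)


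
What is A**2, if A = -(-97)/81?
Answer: 9409/6561 ≈ 1.4341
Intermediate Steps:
A = 97/81 (A = -(-97)/81 = -1*(-97/81) = 97/81 ≈ 1.1975)
A**2 = (97/81)**2 = 9409/6561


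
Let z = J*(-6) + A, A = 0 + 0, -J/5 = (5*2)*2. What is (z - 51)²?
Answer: 301401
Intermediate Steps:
J = -100 (J = -5*5*2*2 = -50*2 = -5*20 = -100)
A = 0
z = 600 (z = -100*(-6) + 0 = 600 + 0 = 600)
(z - 51)² = (600 - 51)² = 549² = 301401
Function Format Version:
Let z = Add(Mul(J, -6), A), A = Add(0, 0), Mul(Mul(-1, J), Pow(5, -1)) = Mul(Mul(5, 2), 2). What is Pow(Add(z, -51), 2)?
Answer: 301401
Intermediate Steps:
J = -100 (J = Mul(-5, Mul(Mul(5, 2), 2)) = Mul(-5, Mul(10, 2)) = Mul(-5, 20) = -100)
A = 0
z = 600 (z = Add(Mul(-100, -6), 0) = Add(600, 0) = 600)
Pow(Add(z, -51), 2) = Pow(Add(600, -51), 2) = Pow(549, 2) = 301401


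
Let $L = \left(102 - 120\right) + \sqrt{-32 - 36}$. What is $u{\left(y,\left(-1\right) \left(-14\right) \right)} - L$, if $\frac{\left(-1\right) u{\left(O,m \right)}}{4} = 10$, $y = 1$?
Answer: $-22 - 2 i \sqrt{17} \approx -22.0 - 8.2462 i$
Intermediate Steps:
$L = -18 + 2 i \sqrt{17}$ ($L = -18 + \sqrt{-68} = -18 + 2 i \sqrt{17} \approx -18.0 + 8.2462 i$)
$u{\left(O,m \right)} = -40$ ($u{\left(O,m \right)} = \left(-4\right) 10 = -40$)
$u{\left(y,\left(-1\right) \left(-14\right) \right)} - L = -40 - \left(-18 + 2 i \sqrt{17}\right) = -40 + \left(18 - 2 i \sqrt{17}\right) = -22 - 2 i \sqrt{17}$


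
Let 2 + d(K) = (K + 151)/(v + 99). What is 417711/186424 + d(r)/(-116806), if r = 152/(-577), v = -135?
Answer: 9049229901509/4038566749164 ≈ 2.2407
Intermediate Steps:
r = -152/577 (r = 152*(-1/577) = -152/577 ≈ -0.26343)
d(K) = -223/36 - K/36 (d(K) = -2 + (K + 151)/(-135 + 99) = -2 + (151 + K)/(-36) = -2 + (151 + K)*(-1/36) = -2 + (-151/36 - K/36) = -223/36 - K/36)
417711/186424 + d(r)/(-116806) = 417711/186424 + (-223/36 - 1/36*(-152/577))/(-116806) = 417711*(1/186424) + (-223/36 + 38/5193)*(-1/116806) = 59673/26632 - 128519/20772*(-1/116806) = 59673/26632 + 128519/2426294232 = 9049229901509/4038566749164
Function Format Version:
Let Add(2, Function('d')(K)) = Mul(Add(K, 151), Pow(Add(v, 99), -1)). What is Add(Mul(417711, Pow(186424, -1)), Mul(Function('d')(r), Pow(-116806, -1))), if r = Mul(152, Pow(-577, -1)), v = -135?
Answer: Rational(9049229901509, 4038566749164) ≈ 2.2407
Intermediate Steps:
r = Rational(-152, 577) (r = Mul(152, Rational(-1, 577)) = Rational(-152, 577) ≈ -0.26343)
Function('d')(K) = Add(Rational(-223, 36), Mul(Rational(-1, 36), K)) (Function('d')(K) = Add(-2, Mul(Add(K, 151), Pow(Add(-135, 99), -1))) = Add(-2, Mul(Add(151, K), Pow(-36, -1))) = Add(-2, Mul(Add(151, K), Rational(-1, 36))) = Add(-2, Add(Rational(-151, 36), Mul(Rational(-1, 36), K))) = Add(Rational(-223, 36), Mul(Rational(-1, 36), K)))
Add(Mul(417711, Pow(186424, -1)), Mul(Function('d')(r), Pow(-116806, -1))) = Add(Mul(417711, Pow(186424, -1)), Mul(Add(Rational(-223, 36), Mul(Rational(-1, 36), Rational(-152, 577))), Pow(-116806, -1))) = Add(Mul(417711, Rational(1, 186424)), Mul(Add(Rational(-223, 36), Rational(38, 5193)), Rational(-1, 116806))) = Add(Rational(59673, 26632), Mul(Rational(-128519, 20772), Rational(-1, 116806))) = Add(Rational(59673, 26632), Rational(128519, 2426294232)) = Rational(9049229901509, 4038566749164)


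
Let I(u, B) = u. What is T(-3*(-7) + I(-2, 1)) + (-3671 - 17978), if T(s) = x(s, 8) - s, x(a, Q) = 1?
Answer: -21667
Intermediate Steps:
T(s) = 1 - s
T(-3*(-7) + I(-2, 1)) + (-3671 - 17978) = (1 - (-3*(-7) - 2)) + (-3671 - 17978) = (1 - (21 - 2)) - 21649 = (1 - 1*19) - 21649 = (1 - 19) - 21649 = -18 - 21649 = -21667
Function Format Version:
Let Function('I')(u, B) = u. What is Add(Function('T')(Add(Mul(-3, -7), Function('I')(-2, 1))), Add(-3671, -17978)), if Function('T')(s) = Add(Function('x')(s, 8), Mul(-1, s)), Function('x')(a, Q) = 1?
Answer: -21667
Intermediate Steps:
Function('T')(s) = Add(1, Mul(-1, s))
Add(Function('T')(Add(Mul(-3, -7), Function('I')(-2, 1))), Add(-3671, -17978)) = Add(Add(1, Mul(-1, Add(Mul(-3, -7), -2))), Add(-3671, -17978)) = Add(Add(1, Mul(-1, Add(21, -2))), -21649) = Add(Add(1, Mul(-1, 19)), -21649) = Add(Add(1, -19), -21649) = Add(-18, -21649) = -21667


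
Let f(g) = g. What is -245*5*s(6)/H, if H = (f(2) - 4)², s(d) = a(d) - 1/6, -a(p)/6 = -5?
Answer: -219275/24 ≈ -9136.5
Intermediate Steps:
a(p) = 30 (a(p) = -6*(-5) = 30)
s(d) = 179/6 (s(d) = 30 - 1/6 = 30 - 1*⅙ = 30 - ⅙ = 179/6)
H = 4 (H = (2 - 4)² = (-2)² = 4)
-245*5*s(6)/H = -245*5*(179/6)/4 = -219275/(6*4) = -245*895/24 = -219275/24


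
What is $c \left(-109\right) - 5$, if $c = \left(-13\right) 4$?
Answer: $5663$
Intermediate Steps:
$c = -52$
$c \left(-109\right) - 5 = \left(-52\right) \left(-109\right) - 5 = 5668 - 5 = 5663$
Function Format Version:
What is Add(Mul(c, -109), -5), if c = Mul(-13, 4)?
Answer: 5663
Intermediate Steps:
c = -52
Add(Mul(c, -109), -5) = Add(Mul(-52, -109), -5) = Add(5668, -5) = 5663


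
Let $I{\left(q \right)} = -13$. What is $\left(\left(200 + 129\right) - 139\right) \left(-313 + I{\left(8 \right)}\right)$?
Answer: $-61940$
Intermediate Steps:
$\left(\left(200 + 129\right) - 139\right) \left(-313 + I{\left(8 \right)}\right) = \left(\left(200 + 129\right) - 139\right) \left(-313 - 13\right) = \left(329 - 139\right) \left(-326\right) = 190 \left(-326\right) = -61940$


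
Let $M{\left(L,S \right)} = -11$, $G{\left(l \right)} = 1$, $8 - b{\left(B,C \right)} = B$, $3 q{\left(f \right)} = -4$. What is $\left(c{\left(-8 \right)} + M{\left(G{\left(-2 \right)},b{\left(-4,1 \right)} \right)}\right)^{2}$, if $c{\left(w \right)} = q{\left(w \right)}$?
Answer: $\frac{1369}{9} \approx 152.11$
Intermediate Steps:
$q{\left(f \right)} = - \frac{4}{3}$ ($q{\left(f \right)} = \frac{1}{3} \left(-4\right) = - \frac{4}{3}$)
$c{\left(w \right)} = - \frac{4}{3}$
$b{\left(B,C \right)} = 8 - B$
$\left(c{\left(-8 \right)} + M{\left(G{\left(-2 \right)},b{\left(-4,1 \right)} \right)}\right)^{2} = \left(- \frac{4}{3} - 11\right)^{2} = \left(- \frac{37}{3}\right)^{2} = \frac{1369}{9}$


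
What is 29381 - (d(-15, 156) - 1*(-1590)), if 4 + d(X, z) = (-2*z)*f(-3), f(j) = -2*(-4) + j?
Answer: 29355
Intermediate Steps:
f(j) = 8 + j
d(X, z) = -4 - 10*z (d(X, z) = -4 + (-2*z)*(8 - 3) = -4 - 2*z*5 = -4 - 10*z)
29381 - (d(-15, 156) - 1*(-1590)) = 29381 - ((-4 - 10*156) - 1*(-1590)) = 29381 - ((-4 - 1560) + 1590) = 29381 - (-1564 + 1590) = 29381 - 1*26 = 29381 - 26 = 29355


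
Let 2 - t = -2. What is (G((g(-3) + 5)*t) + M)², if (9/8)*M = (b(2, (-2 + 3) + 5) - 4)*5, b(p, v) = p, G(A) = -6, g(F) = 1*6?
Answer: 17956/81 ≈ 221.68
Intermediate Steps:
t = 4 (t = 2 - 1*(-2) = 2 + 2 = 4)
g(F) = 6
M = -80/9 (M = 8*((2 - 4)*5)/9 = 8*(-2*5)/9 = (8/9)*(-10) = -80/9 ≈ -8.8889)
(G((g(-3) + 5)*t) + M)² = (-6 - 80/9)² = (-134/9)² = 17956/81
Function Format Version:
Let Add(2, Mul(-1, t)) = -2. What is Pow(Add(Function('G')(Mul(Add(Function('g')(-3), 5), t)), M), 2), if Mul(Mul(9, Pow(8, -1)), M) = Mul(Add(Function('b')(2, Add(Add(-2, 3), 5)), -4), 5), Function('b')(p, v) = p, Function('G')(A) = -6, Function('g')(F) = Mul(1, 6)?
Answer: Rational(17956, 81) ≈ 221.68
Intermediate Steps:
t = 4 (t = Add(2, Mul(-1, -2)) = Add(2, 2) = 4)
Function('g')(F) = 6
M = Rational(-80, 9) (M = Mul(Rational(8, 9), Mul(Add(2, -4), 5)) = Mul(Rational(8, 9), Mul(-2, 5)) = Mul(Rational(8, 9), -10) = Rational(-80, 9) ≈ -8.8889)
Pow(Add(Function('G')(Mul(Add(Function('g')(-3), 5), t)), M), 2) = Pow(Add(-6, Rational(-80, 9)), 2) = Pow(Rational(-134, 9), 2) = Rational(17956, 81)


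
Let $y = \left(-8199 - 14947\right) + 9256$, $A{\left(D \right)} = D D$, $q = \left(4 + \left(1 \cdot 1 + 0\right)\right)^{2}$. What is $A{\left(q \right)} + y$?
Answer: $-13265$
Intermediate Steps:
$q = 25$ ($q = \left(4 + \left(1 + 0\right)\right)^{2} = \left(4 + 1\right)^{2} = 5^{2} = 25$)
$A{\left(D \right)} = D^{2}$
$y = -13890$ ($y = -23146 + 9256 = -13890$)
$A{\left(q \right)} + y = 25^{2} - 13890 = 625 - 13890 = -13265$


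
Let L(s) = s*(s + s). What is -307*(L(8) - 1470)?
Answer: 411994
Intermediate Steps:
L(s) = 2*s² (L(s) = s*(2*s) = 2*s²)
-307*(L(8) - 1470) = -307*(2*8² - 1470) = -307*(2*64 - 1470) = -307*(128 - 1470) = -307*(-1342) = 411994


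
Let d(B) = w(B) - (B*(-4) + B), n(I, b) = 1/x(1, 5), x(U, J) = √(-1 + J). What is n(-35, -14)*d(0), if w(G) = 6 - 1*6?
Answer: 0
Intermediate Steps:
w(G) = 0 (w(G) = 6 - 6 = 0)
n(I, b) = ½ (n(I, b) = 1/(√(-1 + 5)) = 1/(√4) = 1/2 = ½)
d(B) = 3*B (d(B) = 0 - (B*(-4) + B) = 0 - (-4*B + B) = 0 - (-3)*B = 0 + 3*B = 3*B)
n(-35, -14)*d(0) = (3*0)/2 = (½)*0 = 0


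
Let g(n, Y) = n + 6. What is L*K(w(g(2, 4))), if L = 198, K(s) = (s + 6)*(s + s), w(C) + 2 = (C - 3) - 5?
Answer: -3168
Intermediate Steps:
g(n, Y) = 6 + n
w(C) = -10 + C (w(C) = -2 + ((C - 3) - 5) = -2 + ((-3 + C) - 5) = -2 + (-8 + C) = -10 + C)
K(s) = 2*s*(6 + s) (K(s) = (6 + s)*(2*s) = 2*s*(6 + s))
L*K(w(g(2, 4))) = 198*(2*(-10 + (6 + 2))*(6 + (-10 + (6 + 2)))) = 198*(2*(-10 + 8)*(6 + (-10 + 8))) = 198*(2*(-2)*(6 - 2)) = 198*(2*(-2)*4) = 198*(-16) = -3168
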